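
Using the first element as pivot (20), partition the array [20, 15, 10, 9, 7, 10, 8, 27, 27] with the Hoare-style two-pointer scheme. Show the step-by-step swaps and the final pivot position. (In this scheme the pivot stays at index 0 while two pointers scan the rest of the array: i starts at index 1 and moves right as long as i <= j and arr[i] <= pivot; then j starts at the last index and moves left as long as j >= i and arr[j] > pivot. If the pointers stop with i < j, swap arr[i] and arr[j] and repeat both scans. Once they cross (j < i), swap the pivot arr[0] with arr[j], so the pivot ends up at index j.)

Hoare-style two-pointer partition with pivot = 20:

Initial array: [20, 15, 10, 9, 7, 10, 8, 27, 27]

Pointers start at i = 1, j = 8.
i ends at 7, j ends at 6: the pointers have crossed (j < i), so scanning stops.

Swap pivot arr[0] with arr[6] to place pivot at position 6: [8, 15, 10, 9, 7, 10, 20, 27, 27]
Pivot position: 6

After partitioning with pivot 20, the array becomes [8, 15, 10, 9, 7, 10, 20, 27, 27]. The pivot is placed at index 6. All elements to the left of the pivot are <= 20, and all elements to the right are > 20.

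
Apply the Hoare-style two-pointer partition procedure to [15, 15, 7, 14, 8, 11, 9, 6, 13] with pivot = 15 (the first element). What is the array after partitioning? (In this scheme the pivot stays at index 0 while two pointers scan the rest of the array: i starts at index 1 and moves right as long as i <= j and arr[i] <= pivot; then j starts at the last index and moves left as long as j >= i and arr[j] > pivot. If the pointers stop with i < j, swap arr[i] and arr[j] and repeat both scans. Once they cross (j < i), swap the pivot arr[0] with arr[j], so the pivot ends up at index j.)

Hoare-style two-pointer partition with pivot = 15:

Initial array: [15, 15, 7, 14, 8, 11, 9, 6, 13]

Pointers start at i = 1, j = 8.
i ends at 9, j ends at 8: the pointers have crossed (j < i), so scanning stops.

Swap pivot arr[0] with arr[8] to place pivot at position 8: [13, 15, 7, 14, 8, 11, 9, 6, 15]
Pivot position: 8

After partitioning with pivot 15, the array becomes [13, 15, 7, 14, 8, 11, 9, 6, 15]. The pivot is placed at index 8. All elements to the left of the pivot are <= 15, and all elements to the right are > 15.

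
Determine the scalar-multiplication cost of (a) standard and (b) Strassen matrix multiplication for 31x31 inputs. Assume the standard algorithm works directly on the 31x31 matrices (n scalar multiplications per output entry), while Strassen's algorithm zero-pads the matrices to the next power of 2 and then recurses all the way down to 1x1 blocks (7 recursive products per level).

Matrix multiplication for 31x31 matrices:

Strassen's algorithm requires power-of-2 dimensions. Pad 31x31 to 32x32 (next power of 2).

Standard algorithm: 31^3 = 29791 multiplications
Strassen's algorithm: 7^(log2(32)) = 7^5 = 16807 multiplications
Savings: 29791 - 16807 = 12984 multiplications

Standard: 29791 multiplications (31^3). Strassen: 16807 multiplications (7^5, after padding to 32x32). Strassen reduces 8 recursive multiplications to 7 at each level.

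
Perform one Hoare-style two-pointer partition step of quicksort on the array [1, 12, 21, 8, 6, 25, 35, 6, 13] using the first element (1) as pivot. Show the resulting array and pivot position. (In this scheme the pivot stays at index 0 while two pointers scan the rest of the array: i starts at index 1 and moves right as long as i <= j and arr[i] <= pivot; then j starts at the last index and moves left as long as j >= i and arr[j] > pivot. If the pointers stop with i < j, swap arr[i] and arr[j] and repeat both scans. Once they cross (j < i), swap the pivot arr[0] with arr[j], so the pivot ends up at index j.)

Hoare-style two-pointer partition with pivot = 1:

Initial array: [1, 12, 21, 8, 6, 25, 35, 6, 13]

Pointers start at i = 1, j = 8.
i ends at 1, j ends at 0: the pointers have crossed (j < i), so scanning stops.

j = 0, so swapping arr[0] with arr[j] leaves the pivot at position 0: [1, 12, 21, 8, 6, 25, 35, 6, 13]
Pivot position: 0

After partitioning with pivot 1, the array becomes [1, 12, 21, 8, 6, 25, 35, 6, 13]. The pivot is placed at index 0. All elements to the left of the pivot are <= 1, and all elements to the right are > 1.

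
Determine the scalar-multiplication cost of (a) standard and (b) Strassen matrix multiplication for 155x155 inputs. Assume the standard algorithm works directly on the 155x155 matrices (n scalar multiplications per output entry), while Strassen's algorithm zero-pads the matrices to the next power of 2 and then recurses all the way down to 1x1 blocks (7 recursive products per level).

Matrix multiplication for 155x155 matrices:

Strassen's algorithm requires power-of-2 dimensions. Pad 155x155 to 256x256 (next power of 2).

Standard algorithm: 155^3 = 3723875 multiplications
Strassen's algorithm: 7^(log2(256)) = 7^8 = 5764801 multiplications
Difference: 3723875 - 5764801 = -2040926 (Strassen uses MORE here due to padding overhead — for small or just-over-power-of-2 n, padding can outweigh the per-level savings)

Standard: 3723875 multiplications (155^3). Strassen: 5764801 multiplications (7^8, after padding to 256x256). Strassen reduces 8 recursive multiplications to 7 at each level.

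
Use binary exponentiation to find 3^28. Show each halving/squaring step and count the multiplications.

Computing 3^28 by squaring (build up from 3^1; each line after the first costs one multiplication):

3^1 = 3
3^2 = (3^1)^2 = 3^2 = 9
3^3 = 3 * 3^2 = 3 * 9 = 27
3^6 = (3^3)^2 = 27^2 = 729
3^7 = 3 * 3^6 = 3 * 729 = 2187
3^14 = (3^7)^2 = 2187^2 = 4782969
3^28 = (3^14)^2 = 4782969^2 = 22876792454961

Result: 22876792454961
Multiplications needed: 6 (6 lines after 3^1)

3^28 = 22876792454961. Using exponentiation by squaring, this requires 6 multiplications. The key idea: if the exponent is even, square the half-power; if odd, multiply by the base once.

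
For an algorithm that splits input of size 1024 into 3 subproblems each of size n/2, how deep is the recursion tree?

For divide and conquer with division factor 2:

Problem sizes at each level:
Level 0: 1024
Level 1: 512
Level 2: 256
Level 3: 128
Level 4: 64
Level 5: 32
Level 6: 16
Level 7: 8
Level 8: 4
Level 9: 2
Level 10: 1

The root is level 0 and the size-1 base case is level 10 (the tree spans levels 0 through 10, i.e. 11 levels counting the root), so the depth is the number of divisions: log_2(1024) = 10

The recursion tree depth is log_2(1024) = 10. At each level, the problem size is divided by 2, so it takes 10 divisions to reduce to a base case of size 1. The algorithm makes 3 recursive calls at each level.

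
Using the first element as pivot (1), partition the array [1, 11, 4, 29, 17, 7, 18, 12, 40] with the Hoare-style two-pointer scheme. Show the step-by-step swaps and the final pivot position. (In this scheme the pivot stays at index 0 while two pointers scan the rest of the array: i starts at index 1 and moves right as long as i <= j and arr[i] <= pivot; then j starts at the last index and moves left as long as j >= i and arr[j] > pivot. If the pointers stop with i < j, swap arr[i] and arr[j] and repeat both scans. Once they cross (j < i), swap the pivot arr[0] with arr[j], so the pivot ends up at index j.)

Hoare-style two-pointer partition with pivot = 1:

Initial array: [1, 11, 4, 29, 17, 7, 18, 12, 40]

Pointers start at i = 1, j = 8.
i ends at 1, j ends at 0: the pointers have crossed (j < i), so scanning stops.

j = 0, so swapping arr[0] with arr[j] leaves the pivot at position 0: [1, 11, 4, 29, 17, 7, 18, 12, 40]
Pivot position: 0

After partitioning with pivot 1, the array becomes [1, 11, 4, 29, 17, 7, 18, 12, 40]. The pivot is placed at index 0. All elements to the left of the pivot are <= 1, and all elements to the right are > 1.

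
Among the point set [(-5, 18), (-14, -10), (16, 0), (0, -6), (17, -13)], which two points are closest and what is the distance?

Computing all pairwise distances among 5 points:

d((-5, 18), (-14, -10)) = 29.4109
d((-5, 18), (16, 0)) = 27.6586
d((-5, 18), (0, -6)) = 24.5153
d((-5, 18), (17, -13)) = 38.0132
d((-14, -10), (16, 0)) = 31.6228
d((-14, -10), (0, -6)) = 14.5602
d((-14, -10), (17, -13)) = 31.1448
d((16, 0), (0, -6)) = 17.088
d((16, 0), (17, -13)) = 13.0384 <-- minimum
d((0, -6), (17, -13)) = 18.3848

Closest pair: (16, 0) and (17, -13) with distance 13.0384

The closest pair is (16, 0) and (17, -13) with Euclidean distance 13.0384. For 5 points, brute-force pairwise comparison is shown above. For large n, the divide-and-conquer algorithm (sort by x, recurse on halves, check the dividing strip) achieves O(n log n).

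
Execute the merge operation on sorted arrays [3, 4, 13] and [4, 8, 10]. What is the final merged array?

Merging process:

Compare 3 vs 4: take 3 from left. Merged: [3]
Compare 4 vs 4: take 4 from left. Merged: [3, 4]
Compare 13 vs 4: take 4 from right. Merged: [3, 4, 4]
Compare 13 vs 8: take 8 from right. Merged: [3, 4, 4, 8]
Compare 13 vs 10: take 10 from right. Merged: [3, 4, 4, 8, 10]
Append remaining from left: [13]. Merged: [3, 4, 4, 8, 10, 13]

Final merged array: [3, 4, 4, 8, 10, 13]
Total comparisons: 5

The merged array is [3, 4, 4, 8, 10, 13], requiring 5 comparisons. The merge step runs in O(n) time where n is the total number of elements.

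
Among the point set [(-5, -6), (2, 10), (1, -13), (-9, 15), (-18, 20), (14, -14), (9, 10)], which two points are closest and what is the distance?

Computing all pairwise distances among 7 points:

d((-5, -6), (2, 10)) = 17.4642
d((-5, -6), (1, -13)) = 9.2195
d((-5, -6), (-9, 15)) = 21.3776
d((-5, -6), (-18, 20)) = 29.0689
d((-5, -6), (14, -14)) = 20.6155
d((-5, -6), (9, 10)) = 21.2603
d((2, 10), (1, -13)) = 23.0217
d((2, 10), (-9, 15)) = 12.083
d((2, 10), (-18, 20)) = 22.3607
d((2, 10), (14, -14)) = 26.8328
d((2, 10), (9, 10)) = 7.0 <-- minimum
d((1, -13), (-9, 15)) = 29.7321
d((1, -13), (-18, 20)) = 38.0789
d((1, -13), (14, -14)) = 13.0384
d((1, -13), (9, 10)) = 24.3516
d((-9, 15), (-18, 20)) = 10.2956
d((-9, 15), (14, -14)) = 37.0135
d((-9, 15), (9, 10)) = 18.6815
d((-18, 20), (14, -14)) = 46.6905
d((-18, 20), (9, 10)) = 28.7924
d((14, -14), (9, 10)) = 24.5153

Closest pair: (2, 10) and (9, 10) with distance 7.0

The closest pair is (2, 10) and (9, 10) with Euclidean distance 7.0. For 7 points, brute-force pairwise comparison is shown above. For large n, the divide-and-conquer algorithm (sort by x, recurse on halves, check the dividing strip) achieves O(n log n).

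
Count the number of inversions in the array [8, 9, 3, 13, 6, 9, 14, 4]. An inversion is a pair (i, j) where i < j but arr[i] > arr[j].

Finding inversions in [8, 9, 3, 13, 6, 9, 14, 4]:

(0, 2): arr[0]=8 > arr[2]=3
(0, 4): arr[0]=8 > arr[4]=6
(0, 7): arr[0]=8 > arr[7]=4
(1, 2): arr[1]=9 > arr[2]=3
(1, 4): arr[1]=9 > arr[4]=6
(1, 7): arr[1]=9 > arr[7]=4
(3, 4): arr[3]=13 > arr[4]=6
(3, 5): arr[3]=13 > arr[5]=9
(3, 7): arr[3]=13 > arr[7]=4
(4, 7): arr[4]=6 > arr[7]=4
(5, 7): arr[5]=9 > arr[7]=4
(6, 7): arr[6]=14 > arr[7]=4

Total inversions: 12

The array has 12 inversion(s): (0,2), (0,4), (0,7), (1,2), (1,4), (1,7), (3,4), (3,5), (3,7), (4,7), (5,7), (6,7). Each pair (i,j) satisfies i < j and arr[i] > arr[j].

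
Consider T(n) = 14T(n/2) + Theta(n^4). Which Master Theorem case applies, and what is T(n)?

Master Theorem for T(n) = 14T(n/2) + O(n^4):

a = 14, b = 2, c = 4
log_b(a) = log_2(14) = 3.8074

Case 3: c = 4 > log_2(14) = 3.8074
T(n) = O(n^4) = O(n^4)

For T(n) = 14T(n/2) + O(n^4): log_2(14) = 3.8074. This is Case 3 of the Master Theorem (c > log_b(a), work dominated by root), giving O(n^4).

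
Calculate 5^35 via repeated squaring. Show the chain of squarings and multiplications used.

Computing 5^35 by squaring (build up from 5^1; each line after the first costs one multiplication):

5^1 = 5
5^2 = (5^1)^2 = 5^2 = 25
5^4 = (5^2)^2 = 25^2 = 625
5^8 = (5^4)^2 = 625^2 = 390625
5^16 = (5^8)^2 = 390625^2 = 152587890625
5^17 = 5 * 5^16 = 5 * 152587890625 = 762939453125
5^34 = (5^17)^2 = 762939453125^2 = 582076609134674072265625
5^35 = 5 * 5^34 = 5 * 582076609134674072265625 = 2910383045673370361328125

Result: 2910383045673370361328125
Multiplications needed: 7 (7 lines after 5^1)

5^35 = 2910383045673370361328125. Using exponentiation by squaring, this requires 7 multiplications. The key idea: if the exponent is even, square the half-power; if odd, multiply by the base once.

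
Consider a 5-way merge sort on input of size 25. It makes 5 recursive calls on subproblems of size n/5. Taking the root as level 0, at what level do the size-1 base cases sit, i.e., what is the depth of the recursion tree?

For divide and conquer with division factor 5:

Problem sizes at each level:
Level 0: 25
Level 1: 5
Level 2: 1

The root is level 0 and the size-1 base case is level 2 (the tree spans levels 0 through 2, i.e. 3 levels counting the root), so the depth is the number of divisions: log_5(25) = 2

The recursion tree depth is log_5(25) = 2. At each level, the problem size is divided by 5, so it takes 2 divisions to reduce to a base case of size 1. The algorithm makes 5 recursive calls at each level.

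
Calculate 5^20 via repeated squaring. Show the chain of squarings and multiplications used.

Computing 5^20 by squaring (build up from 5^1; each line after the first costs one multiplication):

5^1 = 5
5^2 = (5^1)^2 = 5^2 = 25
5^4 = (5^2)^2 = 25^2 = 625
5^5 = 5 * 5^4 = 5 * 625 = 3125
5^10 = (5^5)^2 = 3125^2 = 9765625
5^20 = (5^10)^2 = 9765625^2 = 95367431640625

Result: 95367431640625
Multiplications needed: 5 (5 lines after 5^1)

5^20 = 95367431640625. Using exponentiation by squaring, this requires 5 multiplications. The key idea: if the exponent is even, square the half-power; if odd, multiply by the base once.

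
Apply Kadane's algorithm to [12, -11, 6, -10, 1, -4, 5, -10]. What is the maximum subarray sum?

Using Kadane's algorithm on [12, -11, 6, -10, 1, -4, 5, -10]:

Scanning through the array:
Position 1 (value -11): max_ending_here = 1, max_so_far = 12
Position 2 (value 6): max_ending_here = 7, max_so_far = 12
Position 3 (value -10): max_ending_here = -3, max_so_far = 12
Position 4 (value 1): max_ending_here = 1, max_so_far = 12
Position 5 (value -4): max_ending_here = -3, max_so_far = 12
Position 6 (value 5): max_ending_here = 5, max_so_far = 12
Position 7 (value -10): max_ending_here = -5, max_so_far = 12

Maximum subarray: [12]
Maximum sum: 12

The maximum subarray is [12] with sum 12. This subarray runs from index 0 to index 0.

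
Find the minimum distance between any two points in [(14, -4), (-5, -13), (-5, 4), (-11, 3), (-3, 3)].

Computing all pairwise distances among 5 points:

d((14, -4), (-5, -13)) = 21.0238
d((14, -4), (-5, 4)) = 20.6155
d((14, -4), (-11, 3)) = 25.9615
d((14, -4), (-3, 3)) = 18.3848
d((-5, -13), (-5, 4)) = 17.0
d((-5, -13), (-11, 3)) = 17.088
d((-5, -13), (-3, 3)) = 16.1245
d((-5, 4), (-11, 3)) = 6.0828
d((-5, 4), (-3, 3)) = 2.2361 <-- minimum
d((-11, 3), (-3, 3)) = 8.0

Closest pair: (-5, 4) and (-3, 3) with distance 2.2361

The closest pair is (-5, 4) and (-3, 3) with Euclidean distance 2.2361. For 5 points, brute-force pairwise comparison is shown above. For large n, the divide-and-conquer algorithm (sort by x, recurse on halves, check the dividing strip) achieves O(n log n).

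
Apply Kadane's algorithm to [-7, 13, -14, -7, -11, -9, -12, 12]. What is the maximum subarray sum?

Using Kadane's algorithm on [-7, 13, -14, -7, -11, -9, -12, 12]:

Scanning through the array:
Position 1 (value 13): max_ending_here = 13, max_so_far = 13
Position 2 (value -14): max_ending_here = -1, max_so_far = 13
Position 3 (value -7): max_ending_here = -7, max_so_far = 13
Position 4 (value -11): max_ending_here = -11, max_so_far = 13
Position 5 (value -9): max_ending_here = -9, max_so_far = 13
Position 6 (value -12): max_ending_here = -12, max_so_far = 13
Position 7 (value 12): max_ending_here = 12, max_so_far = 13

Maximum subarray: [13]
Maximum sum: 13

The maximum subarray is [13] with sum 13. This subarray runs from index 1 to index 1.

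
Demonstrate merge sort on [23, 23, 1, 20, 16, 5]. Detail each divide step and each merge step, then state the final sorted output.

Merge sort trace:

Split: [23, 23, 1, 20, 16, 5] -> [23, 23, 1] and [20, 16, 5]
  Split: [23, 23, 1] -> [23] and [23, 1]
    Split: [23, 1] -> [23] and [1]
    Merge: [23] + [1] -> [1, 23]
  Merge: [23] + [1, 23] -> [1, 23, 23]
  Split: [20, 16, 5] -> [20] and [16, 5]
    Split: [16, 5] -> [16] and [5]
    Merge: [16] + [5] -> [5, 16]
  Merge: [20] + [5, 16] -> [5, 16, 20]
Merge: [1, 23, 23] + [5, 16, 20] -> [1, 5, 16, 20, 23, 23]

Final sorted array: [1, 5, 16, 20, 23, 23]

The merge sort proceeds by recursively splitting the array and merging sorted halves.
After all merges, the sorted array is [1, 5, 16, 20, 23, 23].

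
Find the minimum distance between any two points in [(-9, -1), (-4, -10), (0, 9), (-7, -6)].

Computing all pairwise distances among 4 points:

d((-9, -1), (-4, -10)) = 10.2956
d((-9, -1), (0, 9)) = 13.4536
d((-9, -1), (-7, -6)) = 5.3852
d((-4, -10), (0, 9)) = 19.4165
d((-4, -10), (-7, -6)) = 5.0 <-- minimum
d((0, 9), (-7, -6)) = 16.5529

Closest pair: (-4, -10) and (-7, -6) with distance 5.0

The closest pair is (-4, -10) and (-7, -6) with Euclidean distance 5.0. For 4 points, brute-force pairwise comparison is shown above. For large n, the divide-and-conquer algorithm (sort by x, recurse on halves, check the dividing strip) achieves O(n log n).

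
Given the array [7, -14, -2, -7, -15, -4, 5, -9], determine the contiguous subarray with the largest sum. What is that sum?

Using Kadane's algorithm on [7, -14, -2, -7, -15, -4, 5, -9]:

Scanning through the array:
Position 1 (value -14): max_ending_here = -7, max_so_far = 7
Position 2 (value -2): max_ending_here = -2, max_so_far = 7
Position 3 (value -7): max_ending_here = -7, max_so_far = 7
Position 4 (value -15): max_ending_here = -15, max_so_far = 7
Position 5 (value -4): max_ending_here = -4, max_so_far = 7
Position 6 (value 5): max_ending_here = 5, max_so_far = 7
Position 7 (value -9): max_ending_here = -4, max_so_far = 7

Maximum subarray: [7]
Maximum sum: 7

The maximum subarray is [7] with sum 7. This subarray runs from index 0 to index 0.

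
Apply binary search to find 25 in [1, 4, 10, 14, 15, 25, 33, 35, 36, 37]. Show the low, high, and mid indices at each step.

Binary search for 25 in [1, 4, 10, 14, 15, 25, 33, 35, 36, 37]:

lo=0, hi=9, mid=4, arr[mid]=15 -> 15 < 25, search right half
lo=5, hi=9, mid=7, arr[mid]=35 -> 35 > 25, search left half
lo=5, hi=6, mid=5, arr[mid]=25 -> Found target at index 5!

Binary search finds 25 at index 5 after 3 comparisons. The search repeatedly halves the search space by comparing with the middle element.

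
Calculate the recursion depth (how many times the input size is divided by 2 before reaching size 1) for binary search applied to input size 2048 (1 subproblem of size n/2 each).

For divide and conquer with division factor 2:

Problem sizes at each level:
Level 0: 2048
Level 1: 1024
Level 2: 512
Level 3: 256
Level 4: 128
Level 5: 64
Level 6: 32
Level 7: 16
Level 8: 8
Level 9: 4
Level 10: 2
Level 11: 1

The root is level 0 and the size-1 base case is level 11 (the tree spans levels 0 through 11, i.e. 12 levels counting the root), so the depth is the number of divisions: log_2(2048) = 11

The recursion tree depth is log_2(2048) = 11. At each level, the problem size is divided by 2, so it takes 11 divisions to reduce to a base case of size 1. The algorithm makes 1 recursive call at each level.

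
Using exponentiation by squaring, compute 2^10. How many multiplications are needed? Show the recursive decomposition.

Computing 2^10 by squaring (build up from 2^1; each line after the first costs one multiplication):

2^1 = 2
2^2 = (2^1)^2 = 2^2 = 4
2^4 = (2^2)^2 = 4^2 = 16
2^5 = 2 * 2^4 = 2 * 16 = 32
2^10 = (2^5)^2 = 32^2 = 1024

Result: 1024
Multiplications needed: 4 (4 lines after 2^1)

2^10 = 1024. Using exponentiation by squaring, this requires 4 multiplications. The key idea: if the exponent is even, square the half-power; if odd, multiply by the base once.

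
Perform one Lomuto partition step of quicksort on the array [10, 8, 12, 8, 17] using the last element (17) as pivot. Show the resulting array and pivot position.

Lomuto partition with pivot = 17:

Initial array: [10, 8, 12, 8, 17]

arr[0]=10 <= 17: swap with position 0, array becomes [10, 8, 12, 8, 17]
arr[1]=8 <= 17: swap with position 1, array becomes [10, 8, 12, 8, 17]
arr[2]=12 <= 17: swap with position 2, array becomes [10, 8, 12, 8, 17]
arr[3]=8 <= 17: swap with position 3, array becomes [10, 8, 12, 8, 17]

Place pivot at position 4: [10, 8, 12, 8, 17]
Pivot position: 4

After partitioning with pivot 17, the array becomes [10, 8, 12, 8, 17]. The pivot is placed at index 4. All elements to the left of the pivot are <= 17, and all elements to the right are > 17.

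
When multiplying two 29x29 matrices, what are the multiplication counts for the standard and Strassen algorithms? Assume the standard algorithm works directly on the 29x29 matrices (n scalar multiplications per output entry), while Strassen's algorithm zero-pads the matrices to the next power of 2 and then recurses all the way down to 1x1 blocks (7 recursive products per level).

Matrix multiplication for 29x29 matrices:

Strassen's algorithm requires power-of-2 dimensions. Pad 29x29 to 32x32 (next power of 2).

Standard algorithm: 29^3 = 24389 multiplications
Strassen's algorithm: 7^(log2(32)) = 7^5 = 16807 multiplications
Savings: 24389 - 16807 = 7582 multiplications

Standard: 24389 multiplications (29^3). Strassen: 16807 multiplications (7^5, after padding to 32x32). Strassen reduces 8 recursive multiplications to 7 at each level.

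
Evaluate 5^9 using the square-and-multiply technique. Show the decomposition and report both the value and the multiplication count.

Computing 5^9 by squaring (build up from 5^1; each line after the first costs one multiplication):

5^1 = 5
5^2 = (5^1)^2 = 5^2 = 25
5^4 = (5^2)^2 = 25^2 = 625
5^8 = (5^4)^2 = 625^2 = 390625
5^9 = 5 * 5^8 = 5 * 390625 = 1953125

Result: 1953125
Multiplications needed: 4 (4 lines after 5^1)

5^9 = 1953125. Using exponentiation by squaring, this requires 4 multiplications. The key idea: if the exponent is even, square the half-power; if odd, multiply by the base once.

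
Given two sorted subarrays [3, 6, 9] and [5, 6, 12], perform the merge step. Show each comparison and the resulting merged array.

Merging process:

Compare 3 vs 5: take 3 from left. Merged: [3]
Compare 6 vs 5: take 5 from right. Merged: [3, 5]
Compare 6 vs 6: take 6 from left. Merged: [3, 5, 6]
Compare 9 vs 6: take 6 from right. Merged: [3, 5, 6, 6]
Compare 9 vs 12: take 9 from left. Merged: [3, 5, 6, 6, 9]
Append remaining from right: [12]. Merged: [3, 5, 6, 6, 9, 12]

Final merged array: [3, 5, 6, 6, 9, 12]
Total comparisons: 5

The merged array is [3, 5, 6, 6, 9, 12], requiring 5 comparisons. The merge step runs in O(n) time where n is the total number of elements.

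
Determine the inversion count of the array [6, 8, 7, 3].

Finding inversions in [6, 8, 7, 3]:

(0, 3): arr[0]=6 > arr[3]=3
(1, 2): arr[1]=8 > arr[2]=7
(1, 3): arr[1]=8 > arr[3]=3
(2, 3): arr[2]=7 > arr[3]=3

Total inversions: 4

The array has 4 inversion(s): (0,3), (1,2), (1,3), (2,3). Each pair (i,j) satisfies i < j and arr[i] > arr[j].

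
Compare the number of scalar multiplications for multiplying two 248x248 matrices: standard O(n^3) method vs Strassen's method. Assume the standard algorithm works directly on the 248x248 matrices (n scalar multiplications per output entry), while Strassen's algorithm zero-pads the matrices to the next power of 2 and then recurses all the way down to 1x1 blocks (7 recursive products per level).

Matrix multiplication for 248x248 matrices:

Strassen's algorithm requires power-of-2 dimensions. Pad 248x248 to 256x256 (next power of 2).

Standard algorithm: 248^3 = 15252992 multiplications
Strassen's algorithm: 7^(log2(256)) = 7^8 = 5764801 multiplications
Savings: 15252992 - 5764801 = 9488191 multiplications

Standard: 15252992 multiplications (248^3). Strassen: 5764801 multiplications (7^8, after padding to 256x256). Strassen reduces 8 recursive multiplications to 7 at each level.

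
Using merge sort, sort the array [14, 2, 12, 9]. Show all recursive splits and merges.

Merge sort trace:

Split: [14, 2, 12, 9] -> [14, 2] and [12, 9]
  Split: [14, 2] -> [14] and [2]
  Merge: [14] + [2] -> [2, 14]
  Split: [12, 9] -> [12] and [9]
  Merge: [12] + [9] -> [9, 12]
Merge: [2, 14] + [9, 12] -> [2, 9, 12, 14]

Final sorted array: [2, 9, 12, 14]

The merge sort proceeds by recursively splitting the array and merging sorted halves.
After all merges, the sorted array is [2, 9, 12, 14].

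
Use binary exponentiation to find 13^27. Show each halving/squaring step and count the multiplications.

Computing 13^27 by squaring (build up from 13^1; each line after the first costs one multiplication):

13^1 = 13
13^2 = (13^1)^2 = 13^2 = 169
13^3 = 13 * 13^2 = 13 * 169 = 2197
13^6 = (13^3)^2 = 2197^2 = 4826809
13^12 = (13^6)^2 = 4826809^2 = 23298085122481
13^13 = 13 * 13^12 = 13 * 23298085122481 = 302875106592253
13^26 = (13^13)^2 = 302875106592253^2 = 91733330193268616658399616009
13^27 = 13 * 13^26 = 13 * 91733330193268616658399616009 = 1192533292512492016559195008117

Result: 1192533292512492016559195008117
Multiplications needed: 7 (7 lines after 13^1)

13^27 = 1192533292512492016559195008117. Using exponentiation by squaring, this requires 7 multiplications. The key idea: if the exponent is even, square the half-power; if odd, multiply by the base once.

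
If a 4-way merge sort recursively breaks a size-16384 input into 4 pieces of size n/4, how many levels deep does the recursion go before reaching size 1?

For divide and conquer with division factor 4:

Problem sizes at each level:
Level 0: 16384
Level 1: 4096
Level 2: 1024
Level 3: 256
Level 4: 64
Level 5: 16
Level 6: 4
Level 7: 1

The root is level 0 and the size-1 base case is level 7 (the tree spans levels 0 through 7, i.e. 8 levels counting the root), so the depth is the number of divisions: log_4(16384) = 7

The recursion tree depth is log_4(16384) = 7. At each level, the problem size is divided by 4, so it takes 7 divisions to reduce to a base case of size 1. The algorithm makes 4 recursive calls at each level.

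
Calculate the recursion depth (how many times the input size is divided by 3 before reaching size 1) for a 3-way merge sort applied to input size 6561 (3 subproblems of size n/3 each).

For divide and conquer with division factor 3:

Problem sizes at each level:
Level 0: 6561
Level 1: 2187
Level 2: 729
Level 3: 243
Level 4: 81
Level 5: 27
Level 6: 9
Level 7: 3
Level 8: 1

The root is level 0 and the size-1 base case is level 8 (the tree spans levels 0 through 8, i.e. 9 levels counting the root), so the depth is the number of divisions: log_3(6561) = 8

The recursion tree depth is log_3(6561) = 8. At each level, the problem size is divided by 3, so it takes 8 divisions to reduce to a base case of size 1. The algorithm makes 3 recursive calls at each level.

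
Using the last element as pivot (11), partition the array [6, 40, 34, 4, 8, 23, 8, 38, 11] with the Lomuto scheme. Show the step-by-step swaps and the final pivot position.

Lomuto partition with pivot = 11:

Initial array: [6, 40, 34, 4, 8, 23, 8, 38, 11]

arr[0]=6 <= 11: swap with position 0, array becomes [6, 40, 34, 4, 8, 23, 8, 38, 11]
arr[1]=40 > 11: no swap
arr[2]=34 > 11: no swap
arr[3]=4 <= 11: swap with position 1, array becomes [6, 4, 34, 40, 8, 23, 8, 38, 11]
arr[4]=8 <= 11: swap with position 2, array becomes [6, 4, 8, 40, 34, 23, 8, 38, 11]
arr[5]=23 > 11: no swap
arr[6]=8 <= 11: swap with position 3, array becomes [6, 4, 8, 8, 34, 23, 40, 38, 11]
arr[7]=38 > 11: no swap

Place pivot at position 4: [6, 4, 8, 8, 11, 23, 40, 38, 34]
Pivot position: 4

After partitioning with pivot 11, the array becomes [6, 4, 8, 8, 11, 23, 40, 38, 34]. The pivot is placed at index 4. All elements to the left of the pivot are <= 11, and all elements to the right are > 11.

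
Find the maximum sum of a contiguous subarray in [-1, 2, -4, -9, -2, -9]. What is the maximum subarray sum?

Using Kadane's algorithm on [-1, 2, -4, -9, -2, -9]:

Scanning through the array:
Position 1 (value 2): max_ending_here = 2, max_so_far = 2
Position 2 (value -4): max_ending_here = -2, max_so_far = 2
Position 3 (value -9): max_ending_here = -9, max_so_far = 2
Position 4 (value -2): max_ending_here = -2, max_so_far = 2
Position 5 (value -9): max_ending_here = -9, max_so_far = 2

Maximum subarray: [2]
Maximum sum: 2

The maximum subarray is [2] with sum 2. This subarray runs from index 1 to index 1.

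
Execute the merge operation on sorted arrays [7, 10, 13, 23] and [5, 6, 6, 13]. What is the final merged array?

Merging process:

Compare 7 vs 5: take 5 from right. Merged: [5]
Compare 7 vs 6: take 6 from right. Merged: [5, 6]
Compare 7 vs 6: take 6 from right. Merged: [5, 6, 6]
Compare 7 vs 13: take 7 from left. Merged: [5, 6, 6, 7]
Compare 10 vs 13: take 10 from left. Merged: [5, 6, 6, 7, 10]
Compare 13 vs 13: take 13 from left. Merged: [5, 6, 6, 7, 10, 13]
Compare 23 vs 13: take 13 from right. Merged: [5, 6, 6, 7, 10, 13, 13]
Append remaining from left: [23]. Merged: [5, 6, 6, 7, 10, 13, 13, 23]

Final merged array: [5, 6, 6, 7, 10, 13, 13, 23]
Total comparisons: 7

The merged array is [5, 6, 6, 7, 10, 13, 13, 23], requiring 7 comparisons. The merge step runs in O(n) time where n is the total number of elements.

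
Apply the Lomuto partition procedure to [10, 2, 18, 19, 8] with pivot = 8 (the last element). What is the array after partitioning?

Lomuto partition with pivot = 8:

Initial array: [10, 2, 18, 19, 8]

arr[0]=10 > 8: no swap
arr[1]=2 <= 8: swap with position 0, array becomes [2, 10, 18, 19, 8]
arr[2]=18 > 8: no swap
arr[3]=19 > 8: no swap

Place pivot at position 1: [2, 8, 18, 19, 10]
Pivot position: 1

After partitioning with pivot 8, the array becomes [2, 8, 18, 19, 10]. The pivot is placed at index 1. All elements to the left of the pivot are <= 8, and all elements to the right are > 8.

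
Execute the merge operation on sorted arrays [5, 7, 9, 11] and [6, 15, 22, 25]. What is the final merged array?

Merging process:

Compare 5 vs 6: take 5 from left. Merged: [5]
Compare 7 vs 6: take 6 from right. Merged: [5, 6]
Compare 7 vs 15: take 7 from left. Merged: [5, 6, 7]
Compare 9 vs 15: take 9 from left. Merged: [5, 6, 7, 9]
Compare 11 vs 15: take 11 from left. Merged: [5, 6, 7, 9, 11]
Append remaining from right: [15, 22, 25]. Merged: [5, 6, 7, 9, 11, 15, 22, 25]

Final merged array: [5, 6, 7, 9, 11, 15, 22, 25]
Total comparisons: 5

The merged array is [5, 6, 7, 9, 11, 15, 22, 25], requiring 5 comparisons. The merge step runs in O(n) time where n is the total number of elements.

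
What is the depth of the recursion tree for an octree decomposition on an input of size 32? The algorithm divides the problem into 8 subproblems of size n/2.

For divide and conquer with division factor 2:

Problem sizes at each level:
Level 0: 32
Level 1: 16
Level 2: 8
Level 3: 4
Level 4: 2
Level 5: 1

The root is level 0 and the size-1 base case is level 5 (the tree spans levels 0 through 5, i.e. 6 levels counting the root), so the depth is the number of divisions: log_2(32) = 5

The recursion tree depth is log_2(32) = 5. At each level, the problem size is divided by 2, so it takes 5 divisions to reduce to a base case of size 1. The algorithm makes 8 recursive calls at each level.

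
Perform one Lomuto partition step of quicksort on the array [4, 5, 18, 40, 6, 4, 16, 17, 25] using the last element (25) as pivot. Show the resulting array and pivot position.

Lomuto partition with pivot = 25:

Initial array: [4, 5, 18, 40, 6, 4, 16, 17, 25]

arr[0]=4 <= 25: swap with position 0, array becomes [4, 5, 18, 40, 6, 4, 16, 17, 25]
arr[1]=5 <= 25: swap with position 1, array becomes [4, 5, 18, 40, 6, 4, 16, 17, 25]
arr[2]=18 <= 25: swap with position 2, array becomes [4, 5, 18, 40, 6, 4, 16, 17, 25]
arr[3]=40 > 25: no swap
arr[4]=6 <= 25: swap with position 3, array becomes [4, 5, 18, 6, 40, 4, 16, 17, 25]
arr[5]=4 <= 25: swap with position 4, array becomes [4, 5, 18, 6, 4, 40, 16, 17, 25]
arr[6]=16 <= 25: swap with position 5, array becomes [4, 5, 18, 6, 4, 16, 40, 17, 25]
arr[7]=17 <= 25: swap with position 6, array becomes [4, 5, 18, 6, 4, 16, 17, 40, 25]

Place pivot at position 7: [4, 5, 18, 6, 4, 16, 17, 25, 40]
Pivot position: 7

After partitioning with pivot 25, the array becomes [4, 5, 18, 6, 4, 16, 17, 25, 40]. The pivot is placed at index 7. All elements to the left of the pivot are <= 25, and all elements to the right are > 25.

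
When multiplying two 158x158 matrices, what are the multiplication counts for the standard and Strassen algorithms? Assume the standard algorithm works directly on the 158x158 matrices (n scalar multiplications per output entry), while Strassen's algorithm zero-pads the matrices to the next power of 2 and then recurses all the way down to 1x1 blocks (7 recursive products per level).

Matrix multiplication for 158x158 matrices:

Strassen's algorithm requires power-of-2 dimensions. Pad 158x158 to 256x256 (next power of 2).

Standard algorithm: 158^3 = 3944312 multiplications
Strassen's algorithm: 7^(log2(256)) = 7^8 = 5764801 multiplications
Difference: 3944312 - 5764801 = -1820489 (Strassen uses MORE here due to padding overhead — for small or just-over-power-of-2 n, padding can outweigh the per-level savings)

Standard: 3944312 multiplications (158^3). Strassen: 5764801 multiplications (7^8, after padding to 256x256). Strassen reduces 8 recursive multiplications to 7 at each level.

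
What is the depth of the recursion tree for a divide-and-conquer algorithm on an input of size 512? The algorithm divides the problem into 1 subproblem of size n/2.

For divide and conquer with division factor 2:

Problem sizes at each level:
Level 0: 512
Level 1: 256
Level 2: 128
Level 3: 64
Level 4: 32
Level 5: 16
Level 6: 8
Level 7: 4
Level 8: 2
Level 9: 1

The root is level 0 and the size-1 base case is level 9 (the tree spans levels 0 through 9, i.e. 10 levels counting the root), so the depth is the number of divisions: log_2(512) = 9

The recursion tree depth is log_2(512) = 9. At each level, the problem size is divided by 2, so it takes 9 divisions to reduce to a base case of size 1. The algorithm makes 1 recursive call at each level.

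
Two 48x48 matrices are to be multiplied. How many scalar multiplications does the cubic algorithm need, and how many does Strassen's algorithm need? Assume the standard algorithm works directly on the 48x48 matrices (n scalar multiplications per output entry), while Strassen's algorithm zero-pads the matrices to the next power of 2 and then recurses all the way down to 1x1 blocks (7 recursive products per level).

Matrix multiplication for 48x48 matrices:

Strassen's algorithm requires power-of-2 dimensions. Pad 48x48 to 64x64 (next power of 2).

Standard algorithm: 48^3 = 110592 multiplications
Strassen's algorithm: 7^(log2(64)) = 7^6 = 117649 multiplications
Difference: 110592 - 117649 = -7057 (Strassen uses MORE here due to padding overhead — for small or just-over-power-of-2 n, padding can outweigh the per-level savings)

Standard: 110592 multiplications (48^3). Strassen: 117649 multiplications (7^6, after padding to 64x64). Strassen reduces 8 recursive multiplications to 7 at each level.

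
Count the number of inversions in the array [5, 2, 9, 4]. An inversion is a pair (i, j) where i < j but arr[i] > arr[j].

Finding inversions in [5, 2, 9, 4]:

(0, 1): arr[0]=5 > arr[1]=2
(0, 3): arr[0]=5 > arr[3]=4
(2, 3): arr[2]=9 > arr[3]=4

Total inversions: 3

The array has 3 inversion(s): (0,1), (0,3), (2,3). Each pair (i,j) satisfies i < j and arr[i] > arr[j].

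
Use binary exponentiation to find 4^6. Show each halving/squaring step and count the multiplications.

Computing 4^6 by squaring (build up from 4^1; each line after the first costs one multiplication):

4^1 = 4
4^2 = (4^1)^2 = 4^2 = 16
4^3 = 4 * 4^2 = 4 * 16 = 64
4^6 = (4^3)^2 = 64^2 = 4096

Result: 4096
Multiplications needed: 3 (3 lines after 4^1)

4^6 = 4096. Using exponentiation by squaring, this requires 3 multiplications. The key idea: if the exponent is even, square the half-power; if odd, multiply by the base once.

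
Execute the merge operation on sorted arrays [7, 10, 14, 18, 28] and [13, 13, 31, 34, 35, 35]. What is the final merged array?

Merging process:

Compare 7 vs 13: take 7 from left. Merged: [7]
Compare 10 vs 13: take 10 from left. Merged: [7, 10]
Compare 14 vs 13: take 13 from right. Merged: [7, 10, 13]
Compare 14 vs 13: take 13 from right. Merged: [7, 10, 13, 13]
Compare 14 vs 31: take 14 from left. Merged: [7, 10, 13, 13, 14]
Compare 18 vs 31: take 18 from left. Merged: [7, 10, 13, 13, 14, 18]
Compare 28 vs 31: take 28 from left. Merged: [7, 10, 13, 13, 14, 18, 28]
Append remaining from right: [31, 34, 35, 35]. Merged: [7, 10, 13, 13, 14, 18, 28, 31, 34, 35, 35]

Final merged array: [7, 10, 13, 13, 14, 18, 28, 31, 34, 35, 35]
Total comparisons: 7

The merged array is [7, 10, 13, 13, 14, 18, 28, 31, 34, 35, 35], requiring 7 comparisons. The merge step runs in O(n) time where n is the total number of elements.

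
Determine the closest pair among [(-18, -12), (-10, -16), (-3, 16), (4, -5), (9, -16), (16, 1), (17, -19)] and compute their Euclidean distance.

Computing all pairwise distances among 7 points:

d((-18, -12), (-10, -16)) = 8.9443
d((-18, -12), (-3, 16)) = 31.7648
d((-18, -12), (4, -5)) = 23.0868
d((-18, -12), (9, -16)) = 27.2947
d((-18, -12), (16, 1)) = 36.4005
d((-18, -12), (17, -19)) = 35.6931
d((-10, -16), (-3, 16)) = 32.7567
d((-10, -16), (4, -5)) = 17.8045
d((-10, -16), (9, -16)) = 19.0
d((-10, -16), (16, 1)) = 31.0644
d((-10, -16), (17, -19)) = 27.1662
d((-3, 16), (4, -5)) = 22.1359
d((-3, 16), (9, -16)) = 34.176
d((-3, 16), (16, 1)) = 24.2074
d((-3, 16), (17, -19)) = 40.3113
d((4, -5), (9, -16)) = 12.083
d((4, -5), (16, 1)) = 13.4164
d((4, -5), (17, -19)) = 19.105
d((9, -16), (16, 1)) = 18.3848
d((9, -16), (17, -19)) = 8.544 <-- minimum
d((16, 1), (17, -19)) = 20.025

Closest pair: (9, -16) and (17, -19) with distance 8.544

The closest pair is (9, -16) and (17, -19) with Euclidean distance 8.544. For 7 points, brute-force pairwise comparison is shown above. For large n, the divide-and-conquer algorithm (sort by x, recurse on halves, check the dividing strip) achieves O(n log n).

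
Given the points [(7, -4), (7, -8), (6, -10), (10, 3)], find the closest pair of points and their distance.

Computing all pairwise distances among 4 points:

d((7, -4), (7, -8)) = 4.0
d((7, -4), (6, -10)) = 6.0828
d((7, -4), (10, 3)) = 7.6158
d((7, -8), (6, -10)) = 2.2361 <-- minimum
d((7, -8), (10, 3)) = 11.4018
d((6, -10), (10, 3)) = 13.6015

Closest pair: (7, -8) and (6, -10) with distance 2.2361

The closest pair is (7, -8) and (6, -10) with Euclidean distance 2.2361. For 4 points, brute-force pairwise comparison is shown above. For large n, the divide-and-conquer algorithm (sort by x, recurse on halves, check the dividing strip) achieves O(n log n).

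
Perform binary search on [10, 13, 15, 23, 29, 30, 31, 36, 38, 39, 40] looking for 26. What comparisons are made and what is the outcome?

Binary search for 26 in [10, 13, 15, 23, 29, 30, 31, 36, 38, 39, 40]:

lo=0, hi=10, mid=5, arr[mid]=30 -> 30 > 26, search left half
lo=0, hi=4, mid=2, arr[mid]=15 -> 15 < 26, search right half
lo=3, hi=4, mid=3, arr[mid]=23 -> 23 < 26, search right half
lo=4, hi=4, mid=4, arr[mid]=29 -> 29 > 26, search left half
lo=4 > hi=3, target 26 not found

Binary search determines that 26 is not in the array after 4 comparisons. The search space was exhausted without finding the target.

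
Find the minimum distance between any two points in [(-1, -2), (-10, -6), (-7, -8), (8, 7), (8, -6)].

Computing all pairwise distances among 5 points:

d((-1, -2), (-10, -6)) = 9.8489
d((-1, -2), (-7, -8)) = 8.4853
d((-1, -2), (8, 7)) = 12.7279
d((-1, -2), (8, -6)) = 9.8489
d((-10, -6), (-7, -8)) = 3.6056 <-- minimum
d((-10, -6), (8, 7)) = 22.2036
d((-10, -6), (8, -6)) = 18.0
d((-7, -8), (8, 7)) = 21.2132
d((-7, -8), (8, -6)) = 15.1327
d((8, 7), (8, -6)) = 13.0

Closest pair: (-10, -6) and (-7, -8) with distance 3.6056

The closest pair is (-10, -6) and (-7, -8) with Euclidean distance 3.6056. For 5 points, brute-force pairwise comparison is shown above. For large n, the divide-and-conquer algorithm (sort by x, recurse on halves, check the dividing strip) achieves O(n log n).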